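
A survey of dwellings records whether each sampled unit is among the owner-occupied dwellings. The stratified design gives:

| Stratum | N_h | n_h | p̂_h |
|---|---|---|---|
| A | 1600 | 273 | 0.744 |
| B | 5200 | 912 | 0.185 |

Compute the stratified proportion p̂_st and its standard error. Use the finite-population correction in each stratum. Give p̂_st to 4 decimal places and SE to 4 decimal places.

N = 6800; stratum weights W_h = N_h/N.
p̂_st = Σ W_h p̂_h = (1600·0.744 + 5200·0.185)/6800 = 0.31653
V̂(p̂_st) = Σ W_h² (1 − n_h/N_h) p̂_h(1−p̂_h)/(n_h−1):
  stratum A: (1600/6800)²·(1 − 273/1600)·0.744·0.256/272 = 3.21527e-05
  stratum B: (5200/6800)²·(1 − 912/5200)·0.185·0.815/911 = 7.98089e-05
V̂(p̂_st) = 0.000111962; SE = √V̂ = 0.0105812

p̂_st ≈ 0.3165, SE ≈ 0.0106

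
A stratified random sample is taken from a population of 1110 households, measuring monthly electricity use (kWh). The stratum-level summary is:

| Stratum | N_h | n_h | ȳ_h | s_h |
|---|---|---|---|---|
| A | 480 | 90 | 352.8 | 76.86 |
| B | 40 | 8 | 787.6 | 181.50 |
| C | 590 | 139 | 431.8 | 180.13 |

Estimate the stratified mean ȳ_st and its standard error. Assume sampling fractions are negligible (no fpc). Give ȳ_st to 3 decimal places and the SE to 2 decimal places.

ȳ_st ≈ 410.459, SE ≈ 9.14

ȳ_st = Σ W_h ȳ_h = (480·352.8 + 40·787.6 + 590·431.8)/1110 = 410.45946
V̂(ȳ_st) = Σ W_h² s_h²/n_h, with W_h = N_h/N and N = 1110:
  stratum A: (480/1110)²·76.86²/90 = 12.2742
  stratum B: (40/1110)²·181.50²/8 = 5.34733
  stratum C: (590/1110)²·180.13²/139 = 65.9501
V̂(ȳ_st) = 83.5717
SE(ȳ_st) = √83.5717 = 9.14175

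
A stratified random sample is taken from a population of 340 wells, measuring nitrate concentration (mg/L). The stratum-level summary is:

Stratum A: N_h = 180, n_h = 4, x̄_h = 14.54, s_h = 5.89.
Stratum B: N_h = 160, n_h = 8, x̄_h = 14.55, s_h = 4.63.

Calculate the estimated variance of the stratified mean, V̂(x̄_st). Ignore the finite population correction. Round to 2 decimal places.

V̂(x̄_st) ≈ 3.02

V̂(x̄_st) = Σ W_h² s_h²/n_h, with W_h = N_h/N and N = 340:
  stratum A: (180/340)²·5.89²/4 = 2.43085
  stratum B: (160/340)²·4.63²/8 = 0.593409
V̂(x̄_st) = 3.02426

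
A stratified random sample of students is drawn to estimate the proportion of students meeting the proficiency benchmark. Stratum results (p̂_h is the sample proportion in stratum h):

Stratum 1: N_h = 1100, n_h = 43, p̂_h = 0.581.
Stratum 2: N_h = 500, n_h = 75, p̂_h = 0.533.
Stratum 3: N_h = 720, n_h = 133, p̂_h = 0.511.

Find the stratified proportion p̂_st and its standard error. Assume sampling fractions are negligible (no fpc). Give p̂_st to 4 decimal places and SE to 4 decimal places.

p̂_st ≈ 0.5489, SE ≈ 0.0405

N = 2320; stratum weights W_h = N_h/N.
p̂_st = Σ W_h p̂_h = (1100·0.581 + 500·0.533 + 720·0.511)/2320 = 0.54893
V̂(p̂_st) = Σ W_h² p̂_h(1−p̂_h)/(n_h−1):
  stratum 1: (1100/2320)²·0.581·0.419/42 = 0.00130302
  stratum 2: (500/2320)²·0.533·0.467/74 = 0.000156234
  stratum 3: (720/2320)²·0.511·0.489/132 = 0.000182324
V̂(p̂_st) = 0.00164158; SE = √V̂ = 0.0405164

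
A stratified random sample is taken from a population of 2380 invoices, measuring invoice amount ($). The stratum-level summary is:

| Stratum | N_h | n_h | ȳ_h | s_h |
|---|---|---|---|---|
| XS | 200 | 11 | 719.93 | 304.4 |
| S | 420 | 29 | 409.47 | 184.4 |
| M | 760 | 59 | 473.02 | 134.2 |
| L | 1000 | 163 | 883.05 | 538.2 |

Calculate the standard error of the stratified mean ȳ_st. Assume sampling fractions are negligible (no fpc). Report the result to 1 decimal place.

SE(ȳ_st) ≈ 21.0

V̂(ȳ_st) = Σ W_h² s_h²/n_h, with W_h = N_h/N and N = 2380:
  stratum XS: (200/2380)²·304.4²/11 = 59.4843
  stratum S: (420/2380)²·184.4²/29 = 36.5148
  stratum M: (760/2380)²·134.2²/59 = 31.1262
  stratum L: (1000/2380)²·538.2²/163 = 313.723
V̂(ȳ_st) = 440.848
SE(ȳ_st) = √440.848 = 20.9964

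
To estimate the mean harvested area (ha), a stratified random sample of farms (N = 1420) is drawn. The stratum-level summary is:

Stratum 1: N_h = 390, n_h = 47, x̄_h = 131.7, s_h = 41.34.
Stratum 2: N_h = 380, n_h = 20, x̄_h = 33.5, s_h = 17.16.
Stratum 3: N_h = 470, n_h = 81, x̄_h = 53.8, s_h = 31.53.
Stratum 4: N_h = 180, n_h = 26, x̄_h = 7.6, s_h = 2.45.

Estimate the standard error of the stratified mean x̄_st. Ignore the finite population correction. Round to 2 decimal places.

V̂(x̄_st) = Σ W_h² s_h²/n_h, with W_h = N_h/N and N = 1420:
  stratum 1: (390/1420)²·41.34²/47 = 2.74281
  stratum 2: (380/1420)²·17.16²/20 = 1.05437
  stratum 3: (470/1420)²·31.53²/81 = 1.34457
  stratum 4: (180/1420)²·2.45²/26 = 0.0037096
V̂(x̄_st) = 5.14546
SE(x̄_st) = √5.14546 = 2.26836

SE(x̄_st) ≈ 2.27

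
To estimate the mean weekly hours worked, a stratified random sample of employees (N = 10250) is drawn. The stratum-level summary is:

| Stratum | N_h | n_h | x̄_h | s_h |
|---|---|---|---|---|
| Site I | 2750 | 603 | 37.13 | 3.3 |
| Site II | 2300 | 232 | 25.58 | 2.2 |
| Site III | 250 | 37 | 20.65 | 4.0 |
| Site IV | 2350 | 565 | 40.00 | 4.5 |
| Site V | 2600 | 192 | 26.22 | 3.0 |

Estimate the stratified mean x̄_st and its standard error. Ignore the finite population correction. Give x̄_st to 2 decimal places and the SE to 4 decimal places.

x̄_st = Σ W_h x̄_h = (2750·37.13 + 2300·25.58 + 250·20.65 + 2350·40.00 + 2600·26.22)/10250 = 32.02693
V̂(x̄_st) = Σ W_h² s_h²/n_h, with W_h = N_h/N and N = 10250:
  stratum Site I: (2750/10250)²·3.3²/603 = 0.00129995
  stratum Site II: (2300/10250)²·2.2²/232 = 0.00105043
  stratum Site III: (250/10250)²·4.0²/37 = 0.000257247
  stratum Site IV: (2350/10250)²·4.5²/565 = 0.00188393
  stratum Site V: (2600/10250)²·3.0²/192 = 0.00301606
V̂(x̄_st) = 0.00750762
SE(x̄_st) = √0.00750762 = 0.0866465

x̄_st ≈ 32.03, SE ≈ 0.0866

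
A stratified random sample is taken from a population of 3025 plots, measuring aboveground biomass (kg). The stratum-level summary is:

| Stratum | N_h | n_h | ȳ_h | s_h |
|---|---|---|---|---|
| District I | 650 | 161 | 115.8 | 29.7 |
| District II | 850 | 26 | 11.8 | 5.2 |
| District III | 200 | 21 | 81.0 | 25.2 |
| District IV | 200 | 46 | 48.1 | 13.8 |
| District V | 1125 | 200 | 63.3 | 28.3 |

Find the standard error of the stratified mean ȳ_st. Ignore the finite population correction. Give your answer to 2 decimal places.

SE(ȳ_st) ≈ 1.02

V̂(ȳ_st) = Σ W_h² s_h²/n_h, with W_h = N_h/N and N = 3025:
  stratum District I: (650/3025)²·29.7²/161 = 0.252966
  stratum District II: (850/3025)²·5.2²/26 = 0.0821146
  stratum District III: (200/3025)²·25.2²/21 = 0.132188
  stratum District IV: (200/3025)²·13.8²/46 = 0.0180971
  stratum District V: (1125/3025)²·28.3²/200 = 0.553856
V̂(ȳ_st) = 1.03922
SE(ȳ_st) = √1.03922 = 1.01942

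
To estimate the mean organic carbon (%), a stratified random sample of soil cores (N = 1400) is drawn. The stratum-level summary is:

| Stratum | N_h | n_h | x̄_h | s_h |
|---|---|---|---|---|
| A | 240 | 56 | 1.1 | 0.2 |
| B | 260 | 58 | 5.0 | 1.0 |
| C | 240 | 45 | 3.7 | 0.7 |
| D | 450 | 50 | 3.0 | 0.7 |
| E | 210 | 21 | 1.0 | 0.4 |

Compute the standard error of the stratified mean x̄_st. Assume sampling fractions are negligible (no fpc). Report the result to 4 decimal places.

SE(x̄_st) ≈ 0.0460

V̂(x̄_st) = Σ W_h² s_h²/n_h, with W_h = N_h/N and N = 1400:
  stratum A: (240/1400)²·0.2²/56 = 2.09913e-05
  stratum B: (260/1400)²·1.0²/58 = 0.000594652
  stratum C: (240/1400)²·0.7²/45 = 0.00032
  stratum D: (450/1400)²·0.7²/50 = 0.0010125
  stratum E: (210/1400)²·0.4²/21 = 0.000171429
V̂(x̄_st) = 0.00211957
SE(x̄_st) = √0.00211957 = 0.0460388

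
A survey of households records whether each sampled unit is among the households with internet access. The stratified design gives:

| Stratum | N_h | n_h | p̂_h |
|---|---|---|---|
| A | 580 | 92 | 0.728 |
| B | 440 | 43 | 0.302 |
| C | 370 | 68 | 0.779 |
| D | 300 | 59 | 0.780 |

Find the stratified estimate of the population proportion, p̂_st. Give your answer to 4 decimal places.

N = 1690; stratum weights W_h = N_h/N.
p̂_st = Σ W_h p̂_h = (580·0.728 + 440·0.302 + 370·0.779 + 300·0.780)/1690 = 0.63749

p̂_st ≈ 0.6375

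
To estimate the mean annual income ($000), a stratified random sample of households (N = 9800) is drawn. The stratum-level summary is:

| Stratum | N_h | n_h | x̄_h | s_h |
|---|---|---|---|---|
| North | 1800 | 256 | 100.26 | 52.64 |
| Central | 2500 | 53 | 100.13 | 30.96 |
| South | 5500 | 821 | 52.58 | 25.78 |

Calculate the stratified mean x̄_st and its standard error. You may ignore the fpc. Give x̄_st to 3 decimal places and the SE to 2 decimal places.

x̄_st = Σ W_h x̄_h = (1800·100.26 + 2500·100.13 + 5500·52.58)/9800 = 73.46765
V̂(x̄_st) = Σ W_h² s_h²/n_h, with W_h = N_h/N and N = 9800:
  stratum North: (1800/9800)²·52.64²/256 = 0.365161
  stratum Central: (2500/9800)²·30.96²/53 = 1.17694
  stratum South: (5500/9800)²·25.78²/821 = 0.254974
V̂(x̄_st) = 1.79707
SE(x̄_st) = √1.79707 = 1.34055

x̄_st ≈ 73.468, SE ≈ 1.34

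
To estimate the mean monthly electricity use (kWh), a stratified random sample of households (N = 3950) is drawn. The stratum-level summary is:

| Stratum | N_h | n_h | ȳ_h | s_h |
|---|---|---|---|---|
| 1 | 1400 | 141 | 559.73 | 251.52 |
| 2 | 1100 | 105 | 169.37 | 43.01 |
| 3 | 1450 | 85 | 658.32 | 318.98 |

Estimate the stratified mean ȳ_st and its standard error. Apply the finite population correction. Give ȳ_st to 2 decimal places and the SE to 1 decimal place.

ȳ_st ≈ 487.21, SE ≈ 14.3

ȳ_st = Σ W_h ȳ_h = (1400·559.73 + 1100·169.37 + 1450·658.32)/3950 = 487.21342
V̂(ȳ_st) = Σ W_h² (1 − n_h/N_h) s_h²/n_h, with W_h = N_h/N and N = 3950:
  stratum 1: (1400/3950)²·(1 − 141/1400)·251.52²/141 = 50.6857
  stratum 2: (1100/3950)²·(1 − 105/1100)·43.01²/105 = 1.23587
  stratum 3: (1450/3950)²·(1 − 85/1450)·318.98²/85 = 151.85
V̂(ȳ_st) = 203.771
SE(ȳ_st) = √203.771 = 14.2749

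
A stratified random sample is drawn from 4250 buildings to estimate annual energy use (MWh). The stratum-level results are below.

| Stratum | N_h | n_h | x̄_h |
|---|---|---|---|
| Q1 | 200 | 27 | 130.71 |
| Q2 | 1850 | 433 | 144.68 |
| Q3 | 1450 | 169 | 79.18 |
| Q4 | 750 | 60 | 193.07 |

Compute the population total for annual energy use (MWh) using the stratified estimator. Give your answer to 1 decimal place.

τ̂_st ≈ 553413.5

τ̂_st = Σ N_h x̄_h = 200·130.71 + 1850·144.68 + 1450·79.18 + 750·193.07 = 553413.5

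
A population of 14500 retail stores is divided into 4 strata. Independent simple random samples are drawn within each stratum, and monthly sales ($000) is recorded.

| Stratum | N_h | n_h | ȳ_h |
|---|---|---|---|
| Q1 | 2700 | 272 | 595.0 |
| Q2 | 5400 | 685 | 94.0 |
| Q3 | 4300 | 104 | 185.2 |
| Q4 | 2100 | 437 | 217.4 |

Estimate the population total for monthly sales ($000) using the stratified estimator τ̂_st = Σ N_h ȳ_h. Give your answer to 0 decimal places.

τ̂_st ≈ 3367000

τ̂_st = Σ N_h ȳ_h = 2700·595.0 + 5400·94.0 + 4300·185.2 + 2100·217.4 = 3367000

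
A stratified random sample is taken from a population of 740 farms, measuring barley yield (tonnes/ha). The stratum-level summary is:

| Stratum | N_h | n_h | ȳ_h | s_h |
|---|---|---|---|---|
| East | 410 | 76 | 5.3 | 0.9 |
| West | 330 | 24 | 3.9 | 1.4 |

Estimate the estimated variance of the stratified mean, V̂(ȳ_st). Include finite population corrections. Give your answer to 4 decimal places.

V̂(ȳ_st) = Σ W_h² (1 − n_h/N_h) s_h²/n_h, with W_h = N_h/N and N = 740:
  stratum East: (410/740)²·(1 − 76/410)·0.9²/76 = 0.00266525
  stratum West: (330/740)²·(1 − 24/330)·1.4²/24 = 0.0150597
V̂(ȳ_st) = 0.017725

V̂(ȳ_st) ≈ 0.0177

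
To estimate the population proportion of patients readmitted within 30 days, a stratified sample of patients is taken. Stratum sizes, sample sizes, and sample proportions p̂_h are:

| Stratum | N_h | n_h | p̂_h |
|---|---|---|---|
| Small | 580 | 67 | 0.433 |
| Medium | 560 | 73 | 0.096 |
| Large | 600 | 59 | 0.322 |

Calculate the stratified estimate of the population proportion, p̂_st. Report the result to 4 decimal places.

N = 1740; stratum weights W_h = N_h/N.
p̂_st = Σ W_h p̂_h = (580·0.433 + 560·0.096 + 600·0.322)/1740 = 0.28626

p̂_st ≈ 0.2863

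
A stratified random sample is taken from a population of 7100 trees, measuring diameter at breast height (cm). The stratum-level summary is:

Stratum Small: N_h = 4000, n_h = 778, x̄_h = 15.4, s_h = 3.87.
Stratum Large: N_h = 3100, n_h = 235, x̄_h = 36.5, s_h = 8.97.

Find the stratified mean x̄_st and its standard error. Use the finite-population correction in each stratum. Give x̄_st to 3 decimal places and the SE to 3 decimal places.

x̄_st ≈ 24.613, SE ≈ 0.255

x̄_st = Σ W_h x̄_h = (4000·15.4 + 3100·36.5)/7100 = 24.61268
V̂(x̄_st) = Σ W_h² (1 − n_h/N_h) s_h²/n_h, with W_h = N_h/N and N = 7100:
  stratum Small: (4000/7100)²·(1 − 778/4000)·3.87²/778 = 0.00492165
  stratum Large: (3100/7100)²·(1 − 235/3100)·8.97²/235 = 0.0603235
V̂(x̄_st) = 0.0652452
SE(x̄_st) = √0.0652452 = 0.255431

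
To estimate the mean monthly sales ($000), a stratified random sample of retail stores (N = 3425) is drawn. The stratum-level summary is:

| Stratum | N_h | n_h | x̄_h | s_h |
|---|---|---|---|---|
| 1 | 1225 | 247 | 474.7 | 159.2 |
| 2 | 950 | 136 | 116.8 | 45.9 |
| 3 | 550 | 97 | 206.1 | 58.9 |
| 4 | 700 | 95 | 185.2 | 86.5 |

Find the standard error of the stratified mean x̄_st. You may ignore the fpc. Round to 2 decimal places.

V̂(x̄_st) = Σ W_h² s_h²/n_h, with W_h = N_h/N and N = 3425:
  stratum 1: (1225/3425)²·159.2²/247 = 13.1262
  stratum 2: (950/3425)²·45.9²/136 = 1.19183
  stratum 3: (550/3425)²·58.9²/97 = 0.922281
  stratum 4: (700/3425)²·86.5²/95 = 3.28991
V̂(x̄_st) = 18.5302
SE(x̄_st) = √18.5302 = 4.30468

SE(x̄_st) ≈ 4.30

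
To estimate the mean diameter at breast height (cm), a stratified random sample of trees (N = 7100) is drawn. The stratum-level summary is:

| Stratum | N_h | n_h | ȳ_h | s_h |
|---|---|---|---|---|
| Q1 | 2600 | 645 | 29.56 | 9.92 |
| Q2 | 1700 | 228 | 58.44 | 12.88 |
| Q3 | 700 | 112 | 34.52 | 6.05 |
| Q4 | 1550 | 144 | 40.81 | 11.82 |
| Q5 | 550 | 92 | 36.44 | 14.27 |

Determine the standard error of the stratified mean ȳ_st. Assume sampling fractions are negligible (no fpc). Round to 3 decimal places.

V̂(ȳ_st) = Σ W_h² s_h²/n_h, with W_h = N_h/N and N = 7100:
  stratum Q1: (2600/7100)²·9.92²/645 = 0.0204594
  stratum Q2: (1700/7100)²·12.88²/228 = 0.0417136
  stratum Q3: (700/7100)²·6.05²/112 = 0.00317667
  stratum Q4: (1550/7100)²·11.82²/144 = 0.0462401
  stratum Q5: (550/7100)²·14.27²/92 = 0.0132822
V̂(ȳ_st) = 0.124872
SE(ȳ_st) = √0.124872 = 0.353372

SE(ȳ_st) ≈ 0.353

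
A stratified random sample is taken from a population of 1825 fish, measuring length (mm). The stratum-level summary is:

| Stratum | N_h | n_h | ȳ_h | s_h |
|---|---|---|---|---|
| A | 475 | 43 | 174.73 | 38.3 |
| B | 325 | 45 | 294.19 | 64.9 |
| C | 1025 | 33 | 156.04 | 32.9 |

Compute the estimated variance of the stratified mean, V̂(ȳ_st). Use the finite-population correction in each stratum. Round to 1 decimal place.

V̂(ȳ_st) = Σ W_h² (1 − n_h/N_h) s_h²/n_h, with W_h = N_h/N and N = 1825:
  stratum A: (475/1825)²·(1 − 43/475)·38.3²/43 = 2.10175
  stratum B: (325/1825)²·(1 − 45/325)·64.9²/45 = 2.55736
  stratum C: (1025/1825)²·(1 − 33/1025)·32.9²/33 = 10.0135
V̂(ȳ_st) = 14.6727

V̂(ȳ_st) ≈ 14.7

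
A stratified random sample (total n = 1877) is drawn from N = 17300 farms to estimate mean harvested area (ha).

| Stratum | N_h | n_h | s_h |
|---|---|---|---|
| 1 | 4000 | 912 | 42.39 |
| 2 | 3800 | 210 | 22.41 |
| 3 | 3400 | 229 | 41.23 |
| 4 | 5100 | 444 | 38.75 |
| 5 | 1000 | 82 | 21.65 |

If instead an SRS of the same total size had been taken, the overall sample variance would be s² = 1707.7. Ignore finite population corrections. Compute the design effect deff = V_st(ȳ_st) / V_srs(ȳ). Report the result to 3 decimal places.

deff ≈ 0.902

V̂(ȳ_st) = Σ W_h² s_h²/n_h, with W_h = N_h/N and N = 17300:
  stratum 1: (4000/17300)²·42.39²/912 = 0.105332
  stratum 2: (3800/17300)²·22.41²/210 = 0.115382
  stratum 3: (3400/17300)²·41.23²/229 = 0.286719
  stratum 4: (5100/17300)²·38.75²/444 = 0.293906
  stratum 5: (1000/17300)²·21.65²/82 = 0.019099
V_st = 0.820439
V_srs = s²/n = 1707.7/1877 = 0.909803
deff = V_st / V_srs = 0.820439/0.909803 = 0.9018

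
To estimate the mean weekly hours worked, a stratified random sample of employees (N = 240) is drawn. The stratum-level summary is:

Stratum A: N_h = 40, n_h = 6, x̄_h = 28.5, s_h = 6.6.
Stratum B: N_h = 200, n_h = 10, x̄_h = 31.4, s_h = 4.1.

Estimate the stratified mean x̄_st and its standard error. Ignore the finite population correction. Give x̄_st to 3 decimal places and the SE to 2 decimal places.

x̄_st = Σ W_h x̄_h = (40·28.5 + 200·31.4)/240 = 30.91667
V̂(x̄_st) = Σ W_h² s_h²/n_h, with W_h = N_h/N and N = 240:
  stratum A: (40/240)²·6.6²/6 = 0.201667
  stratum B: (200/240)²·4.1²/10 = 1.16736
V̂(x̄_st) = 1.36903
SE(x̄_st) = √1.36903 = 1.17005

x̄_st ≈ 30.917, SE ≈ 1.17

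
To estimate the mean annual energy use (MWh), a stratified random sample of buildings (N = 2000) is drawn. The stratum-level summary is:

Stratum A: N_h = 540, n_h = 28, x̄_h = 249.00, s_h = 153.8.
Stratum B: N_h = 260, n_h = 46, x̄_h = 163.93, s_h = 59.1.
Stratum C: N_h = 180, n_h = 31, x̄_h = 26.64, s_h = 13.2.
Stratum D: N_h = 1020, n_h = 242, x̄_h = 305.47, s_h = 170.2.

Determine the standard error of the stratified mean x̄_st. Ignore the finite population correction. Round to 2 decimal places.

V̂(x̄_st) = Σ W_h² s_h²/n_h, with W_h = N_h/N and N = 2000:
  stratum A: (540/2000)²·153.8²/28 = 61.586
  stratum B: (260/2000)²·59.1²/46 = 1.28323
  stratum C: (180/2000)²·13.2²/31 = 0.0455272
  stratum D: (1020/2000)²·170.2²/242 = 31.1347
V̂(x̄_st) = 94.0494
SE(x̄_st) = √94.0494 = 9.69791

SE(x̄_st) ≈ 9.70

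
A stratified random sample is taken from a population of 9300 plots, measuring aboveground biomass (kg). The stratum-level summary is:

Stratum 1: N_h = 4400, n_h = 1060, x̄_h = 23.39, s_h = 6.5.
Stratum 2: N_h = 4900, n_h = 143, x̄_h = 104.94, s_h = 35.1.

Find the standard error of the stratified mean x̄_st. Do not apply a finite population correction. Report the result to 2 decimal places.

SE(x̄_st) ≈ 1.55

V̂(x̄_st) = Σ W_h² s_h²/n_h, with W_h = N_h/N and N = 9300:
  stratum 1: (4400/9300)²·6.5²/1060 = 0.00892196
  stratum 2: (4900/9300)²·35.1²/143 = 2.39169
V̂(x̄_st) = 2.40061
SE(x̄_st) = √2.40061 = 1.54939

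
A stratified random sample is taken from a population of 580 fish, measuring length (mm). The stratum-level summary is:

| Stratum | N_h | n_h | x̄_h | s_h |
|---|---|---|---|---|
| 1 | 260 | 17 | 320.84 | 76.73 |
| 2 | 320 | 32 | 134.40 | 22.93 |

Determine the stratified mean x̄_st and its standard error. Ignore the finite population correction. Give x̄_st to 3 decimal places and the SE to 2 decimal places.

x̄_st ≈ 217.977, SE ≈ 8.64

x̄_st = Σ W_h x̄_h = (260·320.84 + 320·134.40)/580 = 217.97655
V̂(x̄_st) = Σ W_h² s_h²/n_h, with W_h = N_h/N and N = 580:
  stratum 1: (260/580)²·76.73²/17 = 69.5941
  stratum 2: (320/580)²·22.93²/32 = 5.00152
V̂(x̄_st) = 74.5956
SE(x̄_st) = √74.5956 = 8.63687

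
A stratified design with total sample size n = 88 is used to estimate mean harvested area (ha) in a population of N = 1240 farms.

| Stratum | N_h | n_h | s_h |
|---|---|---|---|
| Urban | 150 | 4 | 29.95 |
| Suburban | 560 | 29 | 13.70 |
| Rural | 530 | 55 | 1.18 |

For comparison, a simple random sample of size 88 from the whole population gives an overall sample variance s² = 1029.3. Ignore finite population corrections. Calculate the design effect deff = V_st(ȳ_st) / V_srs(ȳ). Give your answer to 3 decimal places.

V̂(ȳ_st) = Σ W_h² s_h²/n_h, with W_h = N_h/N and N = 1240:
  stratum Urban: (150/1240)²·29.95²/4 = 3.2815
  stratum Suburban: (560/1240)²·13.70²/29 = 1.32001
  stratum Rural: (530/1240)²·1.18²/55 = 0.00462498
V_st = 4.60613
V_srs = s²/n = 1029.3/88 = 11.6966
deff = V_st / V_srs = 4.60613/11.6966 = 0.3938

deff ≈ 0.394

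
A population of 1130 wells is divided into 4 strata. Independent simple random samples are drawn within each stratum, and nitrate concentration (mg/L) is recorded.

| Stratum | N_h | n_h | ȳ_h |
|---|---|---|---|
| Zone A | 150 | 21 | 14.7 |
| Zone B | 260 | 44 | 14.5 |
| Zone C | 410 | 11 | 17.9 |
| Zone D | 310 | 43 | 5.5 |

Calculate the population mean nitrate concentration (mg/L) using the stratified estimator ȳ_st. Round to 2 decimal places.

ȳ_st ≈ 13.29

N = Σ N_h = 1130. Stratum weights W_h = N_h/N.
ȳ_st = (150·14.7 + 260·14.5 + 410·17.9 + 310·5.5) / 1130 = 13.2912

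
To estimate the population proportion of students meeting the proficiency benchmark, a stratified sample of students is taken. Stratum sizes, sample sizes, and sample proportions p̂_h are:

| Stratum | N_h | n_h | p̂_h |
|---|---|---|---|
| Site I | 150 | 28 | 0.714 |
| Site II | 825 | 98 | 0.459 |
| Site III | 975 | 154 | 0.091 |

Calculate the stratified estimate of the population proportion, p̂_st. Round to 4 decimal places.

p̂_st ≈ 0.2946

N = 1950; stratum weights W_h = N_h/N.
p̂_st = Σ W_h p̂_h = (150·0.714 + 825·0.459 + 975·0.091)/1950 = 0.29462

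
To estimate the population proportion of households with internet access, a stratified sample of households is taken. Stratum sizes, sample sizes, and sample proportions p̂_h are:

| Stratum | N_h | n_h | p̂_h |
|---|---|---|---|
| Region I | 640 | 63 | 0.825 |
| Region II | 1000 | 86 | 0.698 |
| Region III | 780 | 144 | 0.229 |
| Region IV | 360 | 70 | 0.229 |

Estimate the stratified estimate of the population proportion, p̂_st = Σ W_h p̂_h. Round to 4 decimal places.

N = 2780; stratum weights W_h = N_h/N.
p̂_st = Σ W_h p̂_h = (640·0.825 + 1000·0.698 + 780·0.229 + 360·0.229)/2780 = 0.53491

p̂_st ≈ 0.5349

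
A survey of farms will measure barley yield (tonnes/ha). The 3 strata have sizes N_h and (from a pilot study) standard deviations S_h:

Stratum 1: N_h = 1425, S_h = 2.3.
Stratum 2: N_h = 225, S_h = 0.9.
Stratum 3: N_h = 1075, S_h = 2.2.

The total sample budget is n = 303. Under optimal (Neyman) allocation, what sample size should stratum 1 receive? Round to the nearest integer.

Neyman allocation: n_h = n · N_h S_h / Σ N_i S_i, with n = 303.
  stratum 1: N_h·S_h = 1425·2.3 = 3277.50
  stratum 2: N_h·S_h = 225·0.9 = 202.50
  stratum 3: N_h·S_h = 1075·2.2 = 2365.00
Σ N_h S_h = 5845.00
n for stratum 1 = 303·3277.50/5845.00 = 169.903 → 170

170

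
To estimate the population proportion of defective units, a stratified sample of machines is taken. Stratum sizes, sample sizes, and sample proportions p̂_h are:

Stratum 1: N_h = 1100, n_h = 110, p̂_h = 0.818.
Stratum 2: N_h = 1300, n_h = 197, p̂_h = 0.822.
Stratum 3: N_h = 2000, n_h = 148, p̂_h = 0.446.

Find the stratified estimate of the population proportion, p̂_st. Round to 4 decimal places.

p̂_st ≈ 0.6501

N = 4400; stratum weights W_h = N_h/N.
p̂_st = Σ W_h p̂_h = (1100·0.818 + 1300·0.822 + 2000·0.446)/4400 = 0.65009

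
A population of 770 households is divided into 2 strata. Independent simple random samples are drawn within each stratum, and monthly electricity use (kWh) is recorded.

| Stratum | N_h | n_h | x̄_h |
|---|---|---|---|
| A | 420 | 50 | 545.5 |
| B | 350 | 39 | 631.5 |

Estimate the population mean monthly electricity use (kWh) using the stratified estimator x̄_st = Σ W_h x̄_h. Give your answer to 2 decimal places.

N = Σ N_h = 770. Stratum weights W_h = N_h/N.
x̄_st = (420·545.5 + 350·631.5) / 770 = 584.5909

x̄_st ≈ 584.59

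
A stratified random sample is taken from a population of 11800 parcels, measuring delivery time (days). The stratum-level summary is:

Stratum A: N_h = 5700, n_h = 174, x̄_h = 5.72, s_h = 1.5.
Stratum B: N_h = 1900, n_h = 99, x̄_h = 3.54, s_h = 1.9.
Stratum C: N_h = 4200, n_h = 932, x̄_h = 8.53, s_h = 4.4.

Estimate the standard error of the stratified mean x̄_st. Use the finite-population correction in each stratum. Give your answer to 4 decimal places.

V̂(x̄_st) = Σ W_h² (1 − n_h/N_h) s_h²/n_h, with W_h = N_h/N and N = 11800:
  stratum A: (5700/11800)²·(1 − 174/5700)·1.5²/174 = 0.0029252
  stratum B: (1900/11800)²·(1 − 99/1900)·1.9²/99 = 0.000896139
  stratum C: (4200/11800)²·(1 − 932/4200)·4.4²/932 = 0.00204765
V̂(x̄_st) = 0.00586899
SE(x̄_st) = √0.00586899 = 0.0766093

SE(x̄_st) ≈ 0.0766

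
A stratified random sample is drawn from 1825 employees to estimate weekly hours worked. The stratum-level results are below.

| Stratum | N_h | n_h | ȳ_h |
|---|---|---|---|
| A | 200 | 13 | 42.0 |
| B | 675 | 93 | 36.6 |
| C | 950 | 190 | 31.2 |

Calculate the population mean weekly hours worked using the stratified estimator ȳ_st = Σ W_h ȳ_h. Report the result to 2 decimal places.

N = Σ N_h = 1825. Stratum weights W_h = N_h/N.
ȳ_st = (200·42.0 + 675·36.6 + 950·31.2) / 1825 = 34.3808

ȳ_st ≈ 34.38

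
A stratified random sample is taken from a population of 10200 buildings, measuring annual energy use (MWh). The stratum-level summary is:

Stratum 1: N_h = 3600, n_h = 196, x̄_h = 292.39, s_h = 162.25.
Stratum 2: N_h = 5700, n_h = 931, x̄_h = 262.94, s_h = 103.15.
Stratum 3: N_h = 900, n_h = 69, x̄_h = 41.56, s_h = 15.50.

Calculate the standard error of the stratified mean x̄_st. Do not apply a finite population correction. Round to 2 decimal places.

V̂(x̄_st) = Σ W_h² s_h²/n_h, with W_h = N_h/N and N = 10200:
  stratum 1: (3600/10200)²·162.25²/196 = 16.7308
  stratum 2: (5700/10200)²·103.15²/931 = 3.56893
  stratum 3: (900/10200)²·15.50²/69 = 0.0271081
V̂(x̄_st) = 20.3269
SE(x̄_st) = √20.3269 = 4.50854

SE(x̄_st) ≈ 4.51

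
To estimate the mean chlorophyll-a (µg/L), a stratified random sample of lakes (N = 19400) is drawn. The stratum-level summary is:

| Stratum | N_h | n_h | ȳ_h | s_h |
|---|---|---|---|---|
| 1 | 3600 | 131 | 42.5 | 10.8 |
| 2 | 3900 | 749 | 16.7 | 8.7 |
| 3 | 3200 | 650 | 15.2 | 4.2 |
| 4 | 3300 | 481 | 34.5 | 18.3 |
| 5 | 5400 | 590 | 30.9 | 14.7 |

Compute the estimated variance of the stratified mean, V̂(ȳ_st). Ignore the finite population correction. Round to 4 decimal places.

V̂(ȳ_st) ≈ 0.0840

V̂(ȳ_st) = Σ W_h² s_h²/n_h, with W_h = N_h/N and N = 19400:
  stratum 1: (3600/19400)²·10.8²/131 = 0.0306604
  stratum 2: (3900/19400)²·8.7²/749 = 0.00408397
  stratum 3: (3200/19400)²·4.2²/650 = 0.000738383
  stratum 4: (3300/19400)²·18.3²/481 = 0.0201457
  stratum 5: (5400/19400)²·14.7²/590 = 0.028377
V̂(ȳ_st) = 0.0840054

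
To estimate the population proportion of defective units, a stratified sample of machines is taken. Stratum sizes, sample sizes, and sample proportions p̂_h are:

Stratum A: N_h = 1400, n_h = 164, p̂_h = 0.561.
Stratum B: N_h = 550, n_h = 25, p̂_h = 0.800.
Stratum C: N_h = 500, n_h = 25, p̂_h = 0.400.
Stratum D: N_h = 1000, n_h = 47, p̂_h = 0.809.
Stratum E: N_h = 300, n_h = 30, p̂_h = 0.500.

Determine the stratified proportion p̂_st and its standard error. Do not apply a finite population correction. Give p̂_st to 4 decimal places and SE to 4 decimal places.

p̂_st ≈ 0.6358, SE ≈ 0.0287

N = 3750; stratum weights W_h = N_h/N.
p̂_st = Σ W_h p̂_h = (1400·0.561 + 550·0.800 + 500·0.400 + 1000·0.809 + 300·0.500)/3750 = 0.63584
V̂(p̂_st) = Σ W_h² p̂_h(1−p̂_h)/(n_h−1):
  stratum A: (1400/3750)²·0.561·0.439/163 = 0.000210588
  stratum B: (550/3750)²·0.800·0.200/24 = 0.000143407
  stratum C: (500/3750)²·0.400·0.600/24 = 0.000177778
  stratum D: (1000/3750)²·0.809·0.191/46 = 0.00023887
  stratum E: (300/3750)²·0.500·0.500/29 = 5.51724e-05
V̂(p̂_st) = 0.000825815; SE = √V̂ = 0.028737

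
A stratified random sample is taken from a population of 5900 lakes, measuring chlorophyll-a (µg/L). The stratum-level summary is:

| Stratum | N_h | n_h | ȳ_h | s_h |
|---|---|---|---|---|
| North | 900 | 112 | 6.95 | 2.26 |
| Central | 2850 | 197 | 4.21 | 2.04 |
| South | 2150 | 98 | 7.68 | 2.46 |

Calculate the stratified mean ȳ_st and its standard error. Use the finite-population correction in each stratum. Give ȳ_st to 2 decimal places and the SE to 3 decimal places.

ȳ_st = Σ W_h ȳ_h = (900·6.95 + 2850·4.21 + 2150·7.68)/5900 = 5.89246
V̂(ȳ_st) = Σ W_h² (1 − n_h/N_h) s_h²/n_h, with W_h = N_h/N and N = 5900:
  stratum North: (900/5900)²·(1 − 112/900)·2.26²/112 = 0.000929102
  stratum Central: (2850/5900)²·(1 − 197/2850)·2.04²/197 = 0.00458852
  stratum South: (2150/5900)²·(1 − 98/2150)·2.46²/98 = 0.00782629
V̂(ȳ_st) = 0.0133439
SE(ȳ_st) = √0.0133439 = 0.115516

ȳ_st ≈ 5.89, SE ≈ 0.116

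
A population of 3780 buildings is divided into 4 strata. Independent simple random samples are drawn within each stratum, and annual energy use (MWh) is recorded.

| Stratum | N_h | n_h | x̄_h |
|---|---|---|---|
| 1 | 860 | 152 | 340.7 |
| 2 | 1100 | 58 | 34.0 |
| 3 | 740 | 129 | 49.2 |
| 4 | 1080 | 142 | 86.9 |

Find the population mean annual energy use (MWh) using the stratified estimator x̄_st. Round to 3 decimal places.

N = Σ N_h = 3780. Stratum weights W_h = N_h/N.
x̄_st = (860·340.7 + 1100·34.0 + 740·49.2 + 1080·86.9) / 3780 = 121.86825

x̄_st ≈ 121.868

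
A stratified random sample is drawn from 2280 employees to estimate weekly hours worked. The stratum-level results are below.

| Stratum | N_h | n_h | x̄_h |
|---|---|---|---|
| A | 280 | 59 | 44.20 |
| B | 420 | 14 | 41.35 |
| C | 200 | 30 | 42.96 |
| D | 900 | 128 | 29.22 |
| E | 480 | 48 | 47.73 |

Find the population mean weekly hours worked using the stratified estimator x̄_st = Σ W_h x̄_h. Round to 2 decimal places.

x̄_st ≈ 38.40

N = Σ N_h = 2280. Stratum weights W_h = N_h/N.
x̄_st = (280·44.20 + 420·41.35 + 200·42.96 + 900·29.22 + 480·47.73) / 2280 = 38.3962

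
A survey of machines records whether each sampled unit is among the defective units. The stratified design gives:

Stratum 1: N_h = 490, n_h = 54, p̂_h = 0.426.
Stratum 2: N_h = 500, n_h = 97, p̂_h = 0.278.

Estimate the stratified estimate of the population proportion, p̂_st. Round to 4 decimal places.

N = 990; stratum weights W_h = N_h/N.
p̂_st = Σ W_h p̂_h = (490·0.426 + 500·0.278)/990 = 0.35125

p̂_st ≈ 0.3513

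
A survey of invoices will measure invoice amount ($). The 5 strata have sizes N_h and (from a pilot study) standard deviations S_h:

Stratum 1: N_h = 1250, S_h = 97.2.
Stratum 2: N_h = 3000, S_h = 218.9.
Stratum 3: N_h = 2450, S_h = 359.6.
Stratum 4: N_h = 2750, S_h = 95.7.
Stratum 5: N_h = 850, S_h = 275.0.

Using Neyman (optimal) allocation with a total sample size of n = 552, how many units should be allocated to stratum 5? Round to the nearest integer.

Neyman allocation: n_h = n · N_h S_h / Σ N_i S_i, with n = 552.
  stratum 1: N_h·S_h = 1250·97.2 = 121500.00
  stratum 2: N_h·S_h = 3000·218.9 = 656700.00
  stratum 3: N_h·S_h = 2450·359.6 = 881020.00
  stratum 4: N_h·S_h = 2750·95.7 = 263175.00
  stratum 5: N_h·S_h = 850·275.0 = 233750.00
Σ N_h S_h = 2156145.00
n for stratum 5 = 552·233750.00/2156145.00 = 59.843 → 60

60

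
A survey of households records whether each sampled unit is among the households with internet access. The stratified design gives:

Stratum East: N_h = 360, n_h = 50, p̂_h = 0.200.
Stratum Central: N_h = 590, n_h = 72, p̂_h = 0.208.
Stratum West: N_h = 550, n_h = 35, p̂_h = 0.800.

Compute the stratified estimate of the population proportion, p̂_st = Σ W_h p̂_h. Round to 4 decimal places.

N = 1500; stratum weights W_h = N_h/N.
p̂_st = Σ W_h p̂_h = (360·0.200 + 590·0.208 + 550·0.800)/1500 = 0.42315

p̂_st ≈ 0.4231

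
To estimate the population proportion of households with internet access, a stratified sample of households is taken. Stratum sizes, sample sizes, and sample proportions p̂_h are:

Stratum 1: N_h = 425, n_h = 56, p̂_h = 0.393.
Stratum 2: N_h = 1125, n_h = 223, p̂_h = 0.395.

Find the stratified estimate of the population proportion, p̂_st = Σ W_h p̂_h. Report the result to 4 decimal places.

p̂_st ≈ 0.3945

N = 1550; stratum weights W_h = N_h/N.
p̂_st = Σ W_h p̂_h = (425·0.393 + 1125·0.395)/1550 = 0.39445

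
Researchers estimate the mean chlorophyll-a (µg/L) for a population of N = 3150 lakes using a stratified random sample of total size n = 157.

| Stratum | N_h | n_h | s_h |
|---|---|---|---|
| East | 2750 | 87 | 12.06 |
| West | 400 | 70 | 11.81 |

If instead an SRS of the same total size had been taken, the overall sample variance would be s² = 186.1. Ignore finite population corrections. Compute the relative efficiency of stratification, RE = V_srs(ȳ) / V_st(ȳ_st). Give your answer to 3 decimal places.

V̂(ȳ_st) = Σ W_h² s_h²/n_h, with W_h = N_h/N and N = 3150:
  stratum East: (2750/3150)²·12.06²/87 = 1.27415
  stratum West: (400/3150)²·11.81²/70 = 0.0321293
V_st = 1.30628
V_srs = s²/n = 186.1/157 = 1.18535
Relative efficiency = V_srs / V_st = 1.18535/1.30628 = 0.9074

RE ≈ 0.907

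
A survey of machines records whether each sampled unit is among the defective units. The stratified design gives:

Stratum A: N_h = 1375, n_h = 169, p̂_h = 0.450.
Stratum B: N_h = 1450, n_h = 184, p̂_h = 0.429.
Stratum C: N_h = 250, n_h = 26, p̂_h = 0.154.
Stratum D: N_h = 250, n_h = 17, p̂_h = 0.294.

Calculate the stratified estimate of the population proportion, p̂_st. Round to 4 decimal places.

N = 3325; stratum weights W_h = N_h/N.
p̂_st = Σ W_h p̂_h = (1375·0.450 + 1450·0.429 + 250·0.154 + 250·0.294)/3325 = 0.40686

p̂_st ≈ 0.4069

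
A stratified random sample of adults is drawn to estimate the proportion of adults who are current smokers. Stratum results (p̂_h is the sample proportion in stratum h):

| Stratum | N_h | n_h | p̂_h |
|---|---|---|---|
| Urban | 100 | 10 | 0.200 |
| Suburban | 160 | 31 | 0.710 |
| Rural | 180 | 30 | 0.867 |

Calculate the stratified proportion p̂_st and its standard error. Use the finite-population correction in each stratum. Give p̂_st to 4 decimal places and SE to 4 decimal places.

p̂_st ≈ 0.6583, SE ≈ 0.0460

N = 440; stratum weights W_h = N_h/N.
p̂_st = Σ W_h p̂_h = (100·0.200 + 160·0.710 + 180·0.867)/440 = 0.65832
V̂(p̂_st) = Σ W_h² (1 − n_h/N_h) p̂_h(1−p̂_h)/(n_h−1):
  stratum Urban: (100/440)²·(1 − 10/100)·0.200·0.800/9 = 0.000826446
  stratum Suburban: (160/440)²·(1 − 31/160)·0.710·0.290/30 = 0.000731711
  stratum Rural: (180/440)²·(1 − 30/180)·0.867·0.133/29 = 0.000554538
V̂(p̂_st) = 0.00211269; SE = √V̂ = 0.0459641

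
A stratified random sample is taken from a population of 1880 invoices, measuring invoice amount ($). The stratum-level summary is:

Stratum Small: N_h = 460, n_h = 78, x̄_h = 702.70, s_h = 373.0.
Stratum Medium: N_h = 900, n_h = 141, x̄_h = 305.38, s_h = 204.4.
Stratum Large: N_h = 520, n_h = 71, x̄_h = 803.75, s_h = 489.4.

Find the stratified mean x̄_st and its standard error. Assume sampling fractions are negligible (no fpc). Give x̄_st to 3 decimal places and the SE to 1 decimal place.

x̄_st ≈ 540.444, SE ≈ 20.8

x̄_st = Σ W_h x̄_h = (460·702.70 + 900·305.38 + 520·803.75)/1880 = 540.44362
V̂(x̄_st) = Σ W_h² s_h²/n_h, with W_h = N_h/N and N = 1880:
  stratum Small: (460/1880)²·373.0²/78 = 106.788
  stratum Medium: (900/1880)²·204.4²/141 = 67.9066
  stratum Large: (520/1880)²·489.4²/71 = 258.084
V̂(x̄_st) = 432.778
SE(x̄_st) = √432.778 = 20.8033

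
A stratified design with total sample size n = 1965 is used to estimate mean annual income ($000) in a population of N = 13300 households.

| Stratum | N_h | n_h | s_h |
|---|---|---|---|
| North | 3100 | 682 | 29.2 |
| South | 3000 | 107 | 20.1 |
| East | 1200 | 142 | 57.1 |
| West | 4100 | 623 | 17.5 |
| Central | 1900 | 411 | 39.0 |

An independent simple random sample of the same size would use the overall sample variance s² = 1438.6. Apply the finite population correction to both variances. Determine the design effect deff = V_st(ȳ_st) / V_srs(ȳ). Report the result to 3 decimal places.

deff ≈ 0.804

V̂(ȳ_st) = Σ W_h² (1 − n_h/N_h) s_h²/n_h, with W_h = N_h/N and N = 13300:
  stratum North: (3100/13300)²·(1 − 682/3100)·29.2²/682 = 0.0529781
  stratum South: (3000/13300)²·(1 − 107/3000)·20.1²/107 = 0.185257
  stratum East: (1200/13300)²·(1 − 142/1200)·57.1²/142 = 0.164796
  stratum West: (4100/13300)²·(1 − 623/4100)·17.5²/623 = 0.0396162
  stratum Central: (1900/13300)²·(1 − 411/1900)·39.0²/411 = 0.0591878
V_st = 0.501836
V_srs = (1 − 1965/13300)·1438.6/1965 = 0.623947
deff = V_st / V_srs = 0.501836/0.623947 = 0.8043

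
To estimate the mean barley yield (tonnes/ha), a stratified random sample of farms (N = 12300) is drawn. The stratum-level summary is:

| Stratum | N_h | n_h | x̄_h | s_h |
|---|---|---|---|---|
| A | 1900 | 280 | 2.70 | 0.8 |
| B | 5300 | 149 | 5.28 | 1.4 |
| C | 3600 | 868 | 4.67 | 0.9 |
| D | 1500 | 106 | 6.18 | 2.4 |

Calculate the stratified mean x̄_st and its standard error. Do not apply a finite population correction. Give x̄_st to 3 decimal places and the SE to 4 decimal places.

x̄_st = Σ W_h x̄_h = (1900·2.70 + 5300·5.28 + 3600·4.67 + 1500·6.18)/12300 = 4.81268
V̂(x̄_st) = Σ W_h² s_h²/n_h, with W_h = N_h/N and N = 12300:
  stratum A: (1900/12300)²·0.8²/280 = 5.45405e-05
  stratum B: (5300/12300)²·1.4²/149 = 0.00244237
  stratum C: (3600/12300)²·0.9²/868 = 7.99393e-05
  stratum D: (1500/12300)²·2.4²/106 = 0.000808144
V̂(x̄_st) = 0.00338499
SE(x̄_st) = √0.00338499 = 0.0581807

x̄_st ≈ 4.813, SE ≈ 0.0582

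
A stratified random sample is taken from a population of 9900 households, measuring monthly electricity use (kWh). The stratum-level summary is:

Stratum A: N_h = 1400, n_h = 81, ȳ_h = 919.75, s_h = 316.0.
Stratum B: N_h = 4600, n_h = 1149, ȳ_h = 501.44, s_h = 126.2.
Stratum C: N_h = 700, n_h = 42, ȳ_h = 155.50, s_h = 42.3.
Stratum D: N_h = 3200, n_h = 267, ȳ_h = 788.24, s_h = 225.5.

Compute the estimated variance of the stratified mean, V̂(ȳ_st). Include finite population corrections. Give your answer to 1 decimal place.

V̂(ȳ_st) ≈ 43.9

V̂(ȳ_st) = Σ W_h² (1 − n_h/N_h) s_h²/n_h, with W_h = N_h/N and N = 9900:
  stratum A: (1400/9900)²·(1 − 81/1400)·316.0²/81 = 23.2269
  stratum B: (4600/9900)²·(1 − 1149/4600)·126.2²/1149 = 2.24508
  stratum C: (700/9900)²·(1 − 42/700)·42.3²/42 = 0.20021
  stratum D: (3200/9900)²·(1 − 267/3200)·225.5²/267 = 18.2378
V̂(ȳ_st) = 43.91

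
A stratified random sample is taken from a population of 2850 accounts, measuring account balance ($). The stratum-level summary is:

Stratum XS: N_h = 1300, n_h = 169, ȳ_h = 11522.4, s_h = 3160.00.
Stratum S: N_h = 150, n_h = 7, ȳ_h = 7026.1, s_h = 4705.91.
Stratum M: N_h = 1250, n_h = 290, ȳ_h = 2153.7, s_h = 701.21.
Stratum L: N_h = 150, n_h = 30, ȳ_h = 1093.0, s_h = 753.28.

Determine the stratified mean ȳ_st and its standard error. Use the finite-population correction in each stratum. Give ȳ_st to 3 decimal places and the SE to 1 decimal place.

ȳ_st = Σ W_h ȳ_h = (1300·11522.4 + 150·7026.1 + 1250·2153.7 + 150·1093.0)/2850 = 6627.75789
V̂(ȳ_st) = Σ W_h² (1 − n_h/N_h) s_h²/n_h, with W_h = N_h/N and N = 2850:
  stratum XS: (1300/2850)²·(1 − 169/1300)·3160.00²/169 = 10695.6
  stratum S: (150/2850)²·(1 − 7/150)·4705.91²/7 = 8354.62
  stratum M: (1250/2850)²·(1 − 290/1250)·701.21²/290 = 250.49
  stratum L: (150/2850)²·(1 − 30/150)·753.28²/30 = 41.9155
V̂(ȳ_st) = 19342.6
SE(ȳ_st) = √19342.6 = 139.078

ȳ_st ≈ 6627.758, SE ≈ 139.1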